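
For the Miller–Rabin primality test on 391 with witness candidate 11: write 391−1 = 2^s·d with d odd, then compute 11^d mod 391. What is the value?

107

391 − 1 = 390 = 2^1 · 195, so d = 195.
11^1 ≡ 11 (mod 391)
11^2 ≡ 11^2 = 121 ≡ 121 (mod 391)
11^4 ≡ 121^2 = 14641 ≡ 174 (mod 391)
11^8 ≡ 174^2 = 30276 ≡ 169 (mod 391)
11^16 ≡ 169^2 = 28561 ≡ 18 (mod 391)
11^32 ≡ 18^2 = 324 ≡ 324 (mod 391)
11^64 ≡ 324^2 = 104976 ≡ 188 (mod 391)
11^128 ≡ 188^2 = 35344 ≡ 154 (mod 391)
195 = 128 + 64 + 2 + 1 in binary powers of 2.
So 11^195 ≡ 154 · 188 · 121 · 11 ≡ 107 (mod 391).
Squaring chain: 107; never reaches −1, so base 11 is a Miller–Rabin witness that 391 is composite.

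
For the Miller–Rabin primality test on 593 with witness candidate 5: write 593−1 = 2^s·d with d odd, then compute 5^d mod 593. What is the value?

593 − 1 = 592 = 2^4 · 37, so d = 37.
5^1 ≡ 5 (mod 593)
5^2 ≡ 5^2 = 25 ≡ 25 (mod 593)
5^4 ≡ 25^2 = 625 ≡ 32 (mod 593)
5^8 ≡ 32^2 = 1024 ≡ 431 (mod 593)
5^16 ≡ 431^2 = 185761 ≡ 152 (mod 593)
5^32 ≡ 152^2 = 23104 ≡ 570 (mod 593)
37 = 32 + 4 + 1 in binary powers of 2.
So 5^37 ≡ 570 · 32 · 5 ≡ 471 (mod 593).
Squaring chain: 471 → 59 → 516 → 592; reaches −1, so base 5 does not prove 593 composite.

471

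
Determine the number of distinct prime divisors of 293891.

293891 = 13^2 · 1739
1739 = 37 · 47
293891 = 13^2 · 37 · 47, which has 3 distinct prime factors.

3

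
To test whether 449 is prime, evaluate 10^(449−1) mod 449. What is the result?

10^1 ≡ 10 (mod 449)
10^2 ≡ 10^2 = 100 ≡ 100 (mod 449)
10^4 ≡ 100^2 = 10000 ≡ 122 (mod 449)
10^8 ≡ 122^2 = 14884 ≡ 67 (mod 449)
10^16 ≡ 67^2 = 4489 ≡ 448 (mod 449)
10^32 ≡ 448^2 = 200704 ≡ 1 (mod 449)
10^64 ≡ 1^2 = 1 ≡ 1 (mod 449)
10^128 ≡ 1^2 = 1 ≡ 1 (mod 449)
10^256 ≡ 1^2 = 1 ≡ 1 (mod 449)
448 = 256 + 128 + 64 in binary powers of 2.
So 10^448 ≡ 1 · 1 · 1 ≡ 1 (mod 449).
Since the result is 1, base 10 gives no evidence that 449 is composite.

1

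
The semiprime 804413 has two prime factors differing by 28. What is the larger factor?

911

Since p = q + 28, we have 804413 = q(q + 28), so q² + 28q − 804413 = 0.
Discriminant: 28² + 4·804413 = 784 + 3217652 = 3218436; √3218436 = 1794.
q = (−28 + 1794)/2 = 883, and p = q + 28 = 911.
Check: 883 · 911 = 804413.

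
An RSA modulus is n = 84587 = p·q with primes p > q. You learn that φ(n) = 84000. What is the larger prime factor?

337

φ(n) = (p−1)(q−1) = n − (p+q) + 1, so p + q = 84587 − 84000 + 1 = 588.
p and q are the roots of t² − 588t + 84587 = 0.
Discriminant: 588² − 4·84587 = 345744 − 338348 = 7396; √7396 = 86.
q = (588 − 86)/2 = 251, p = (588 + 86)/2 = 337.
Check: 251 · 337 = 84587.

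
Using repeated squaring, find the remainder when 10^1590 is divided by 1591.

704

10^1 ≡ 10 (mod 1591)
10^2 ≡ 10^2 = 100 ≡ 100 (mod 1591)
10^4 ≡ 100^2 = 10000 ≡ 454 (mod 1591)
10^8 ≡ 454^2 = 206116 ≡ 877 (mod 1591)
10^16 ≡ 877^2 = 769129 ≡ 676 (mod 1591)
10^32 ≡ 676^2 = 456976 ≡ 359 (mod 1591)
10^64 ≡ 359^2 = 128881 ≡ 10 (mod 1591)
10^128 ≡ 10^2 = 100 ≡ 100 (mod 1591)
10^256 ≡ 100^2 = 10000 ≡ 454 (mod 1591)
10^512 ≡ 454^2 = 206116 ≡ 877 (mod 1591)
10^1024 ≡ 877^2 = 769129 ≡ 676 (mod 1591)
1590 = 1024 + 512 + 32 + 16 + 4 + 2 in binary powers of 2.
So 10^1590 ≡ 676 · 877 · 359 · 676 · 454 · 100 ≡ 704 (mod 1591).
Since 704 ≠ 1, base 10 is a Fermat witness: 1591 is composite.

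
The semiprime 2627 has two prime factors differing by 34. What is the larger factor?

Since p = q + 34, we have 2627 = q(q + 34), so q² + 34q − 2627 = 0.
Discriminant: 34² + 4·2627 = 1156 + 10508 = 11664; √11664 = 108.
q = (−34 + 108)/2 = 37, and p = q + 34 = 71.
Check: 37 · 71 = 2627.

71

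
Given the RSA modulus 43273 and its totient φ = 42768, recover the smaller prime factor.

φ(n) = (p−1)(q−1) = n − (p+q) + 1, so p + q = 43273 − 42768 + 1 = 506.
p and q are the roots of t² − 506t + 43273 = 0.
Discriminant: 506² − 4·43273 = 256036 − 173092 = 82944; √82944 = 288.
q = (506 − 288)/2 = 109, p = (506 + 288)/2 = 397.
Check: 109 · 397 = 43273.

109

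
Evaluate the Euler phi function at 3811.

Factor: 3811 = 37 · 103.
φ(3811) = (37−1) · (103−1) = 36 · 102 = 3672.

3672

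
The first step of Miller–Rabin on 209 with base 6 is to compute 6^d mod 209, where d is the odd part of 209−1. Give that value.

194

209 − 1 = 208 = 2^4 · 13, so d = 13.
6^1 ≡ 6 (mod 209)
6^2 ≡ 6^2 = 36 ≡ 36 (mod 209)
6^4 ≡ 36^2 = 1296 ≡ 42 (mod 209)
6^8 ≡ 42^2 = 1764 ≡ 92 (mod 209)
13 = 8 + 4 + 1 in binary powers of 2.
So 6^13 ≡ 92 · 42 · 6 ≡ 194 (mod 209).
Squaring chain: 194 → 16 → 47 → 119; never reaches −1, so base 6 is a Miller–Rabin witness that 209 is composite.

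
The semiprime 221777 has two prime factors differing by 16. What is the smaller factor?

463

Since p = q + 16, we have 221777 = q(q + 16), so q² + 16q − 221777 = 0.
Discriminant: 16² + 4·221777 = 256 + 887108 = 887364; √887364 = 942.
q = (−16 + 942)/2 = 463, and p = q + 16 = 479.
Check: 463 · 479 = 221777.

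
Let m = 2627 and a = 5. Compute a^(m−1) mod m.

928

5^1 ≡ 5 (mod 2627)
5^2 ≡ 5^2 = 25 ≡ 25 (mod 2627)
5^4 ≡ 25^2 = 625 ≡ 625 (mod 2627)
5^8 ≡ 625^2 = 390625 ≡ 1829 (mod 2627)
5^16 ≡ 1829^2 = 3345241 ≡ 1070 (mod 2627)
5^32 ≡ 1070^2 = 1144900 ≡ 2155 (mod 2627)
5^64 ≡ 2155^2 = 4644025 ≡ 2116 (mod 2627)
5^128 ≡ 2116^2 = 4477456 ≡ 1048 (mod 2627)
5^256 ≡ 1048^2 = 1098304 ≡ 218 (mod 2627)
5^512 ≡ 218^2 = 47524 ≡ 238 (mod 2627)
5^1024 ≡ 238^2 = 56644 ≡ 1477 (mod 2627)
5^2048 ≡ 1477^2 = 2181529 ≡ 1119 (mod 2627)
2626 = 2048 + 512 + 64 + 2 in binary powers of 2.
So 5^2626 ≡ 1119 · 238 · 2116 · 25 ≡ 928 (mod 2627).
Since 928 ≠ 1, base 5 is a Fermat witness: 2627 is composite.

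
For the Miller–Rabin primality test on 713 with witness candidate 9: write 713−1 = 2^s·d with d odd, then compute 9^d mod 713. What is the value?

193

713 − 1 = 712 = 2^3 · 89, so d = 89.
9^1 ≡ 9 (mod 713)
9^2 ≡ 9^2 = 81 ≡ 81 (mod 713)
9^4 ≡ 81^2 = 6561 ≡ 144 (mod 713)
9^8 ≡ 144^2 = 20736 ≡ 59 (mod 713)
9^16 ≡ 59^2 = 3481 ≡ 629 (mod 713)
9^32 ≡ 629^2 = 395641 ≡ 639 (mod 713)
9^64 ≡ 639^2 = 408321 ≡ 485 (mod 713)
89 = 64 + 16 + 8 + 1 in binary powers of 2.
So 9^89 ≡ 485 · 629 · 59 · 9 ≡ 193 (mod 713).
Squaring chain: 193 → 173 → 696; never reaches −1, so base 9 is a Miller–Rabin witness that 713 is composite.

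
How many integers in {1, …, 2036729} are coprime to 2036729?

Factor: 2036729 = 61 · 173 · 193.
φ(2036729) = (61−1) · (173−1) · (193−1) = 60 · 172 · 192 = 1981440.

1981440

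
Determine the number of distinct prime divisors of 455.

3

455 = 5 · 91
91 = 7 · 13
455 = 5 · 7 · 13, which has 3 distinct prime factors.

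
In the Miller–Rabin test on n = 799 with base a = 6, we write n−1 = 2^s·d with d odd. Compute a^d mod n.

71

799 − 1 = 798 = 2^1 · 399, so d = 399.
6^1 ≡ 6 (mod 799)
6^2 ≡ 6^2 = 36 ≡ 36 (mod 799)
6^4 ≡ 36^2 = 1296 ≡ 497 (mod 799)
6^8 ≡ 497^2 = 247009 ≡ 118 (mod 799)
6^16 ≡ 118^2 = 13924 ≡ 341 (mod 799)
6^32 ≡ 341^2 = 116281 ≡ 426 (mod 799)
6^64 ≡ 426^2 = 181476 ≡ 103 (mod 799)
6^128 ≡ 103^2 = 10609 ≡ 222 (mod 799)
6^256 ≡ 222^2 = 49284 ≡ 545 (mod 799)
399 = 256 + 128 + 8 + 4 + 2 + 1 in binary powers of 2.
So 6^399 ≡ 545 · 222 · 118 · 497 · 36 · 6 ≡ 71 (mod 799).
Squaring chain: 71; never reaches −1, so base 6 is a Miller–Rabin witness that 799 is composite.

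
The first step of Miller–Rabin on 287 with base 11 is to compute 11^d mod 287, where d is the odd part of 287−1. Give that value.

268

287 − 1 = 286 = 2^1 · 143, so d = 143.
11^1 ≡ 11 (mod 287)
11^2 ≡ 11^2 = 121 ≡ 121 (mod 287)
11^4 ≡ 121^2 = 14641 ≡ 4 (mod 287)
11^8 ≡ 4^2 = 16 ≡ 16 (mod 287)
11^16 ≡ 16^2 = 256 ≡ 256 (mod 287)
11^32 ≡ 256^2 = 65536 ≡ 100 (mod 287)
11^64 ≡ 100^2 = 10000 ≡ 242 (mod 287)
11^128 ≡ 242^2 = 58564 ≡ 16 (mod 287)
143 = 128 + 8 + 4 + 2 + 1 in binary powers of 2.
So 11^143 ≡ 16 · 16 · 4 · 121 · 11 ≡ 268 (mod 287).
Squaring chain: 268; never reaches −1, so base 11 is a Miller–Rabin witness that 287 is composite.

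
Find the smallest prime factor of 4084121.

4084121 is odd.
Digit sum 20, not divisible by 3.
Ends in 1: not divisible by 5.
7: 4084121 = 7·583445 + 6
11: 4084121 = 11·371283 + 8
13: 4084121 = 13·314163 + 2
17: 4084121 = 17·240242 + 7
19: 4084121 = 19·214953 + 14
23: 4084121 = 23·177570 + 11
29: 4084121 = 29·140831 + 22
31: 4084121 = 31·131745 + 26
37: 4084121 = 37·110381 + 24
41: 4084121 = 41·99612 + 29
43: 4084121 = 43·94979 + 24
47: 4084121 = 47·86896 + 9
53: 4084121 = 53·77058 + 47
59: 4084121 = 59·69222 + 23
61: 4084121 = 61·66952 + 49
67: 4084121 = 67·60957 + 2
71: 4084121 = 71·57522 + 59
73: 4084121 = 73·55946 + 63
79: 4084121 = 79·51697 + 58
83: 4084121 = 83·49206 + 23
89: 4084121 = 89·45889

89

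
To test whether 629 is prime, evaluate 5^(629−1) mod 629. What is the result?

404

5^1 ≡ 5 (mod 629)
5^2 ≡ 5^2 = 25 ≡ 25 (mod 629)
5^4 ≡ 25^2 = 625 ≡ 625 (mod 629)
5^8 ≡ 625^2 = 390625 ≡ 16 (mod 629)
5^16 ≡ 16^2 = 256 ≡ 256 (mod 629)
5^32 ≡ 256^2 = 65536 ≡ 120 (mod 629)
5^64 ≡ 120^2 = 14400 ≡ 562 (mod 629)
5^128 ≡ 562^2 = 315844 ≡ 86 (mod 629)
5^256 ≡ 86^2 = 7396 ≡ 477 (mod 629)
5^512 ≡ 477^2 = 227529 ≡ 460 (mod 629)
628 = 512 + 64 + 32 + 16 + 4 in binary powers of 2.
So 5^628 ≡ 460 · 562 · 120 · 256 · 625 ≡ 404 (mod 629).
Since 404 ≠ 1, base 5 is a Fermat witness: 629 is composite.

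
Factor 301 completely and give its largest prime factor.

43

301 = 7 · 43
43 is prime.
So 301 = 7 · 43; the largest prime factor is 43.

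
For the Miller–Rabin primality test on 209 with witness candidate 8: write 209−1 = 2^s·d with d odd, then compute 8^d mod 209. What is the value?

209 − 1 = 208 = 2^4 · 13, so d = 13.
8^1 ≡ 8 (mod 209)
8^2 ≡ 8^2 = 64 ≡ 64 (mod 209)
8^4 ≡ 64^2 = 4096 ≡ 125 (mod 209)
8^8 ≡ 125^2 = 15625 ≡ 159 (mod 209)
13 = 8 + 4 + 1 in binary powers of 2.
So 8^13 ≡ 159 · 125 · 8 ≡ 160 (mod 209).
Squaring chain: 160 → 102 → 163 → 26; never reaches −1, so base 8 is a Miller–Rabin witness that 209 is composite.

160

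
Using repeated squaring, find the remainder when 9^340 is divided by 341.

9^1 ≡ 9 (mod 341)
9^2 ≡ 9^2 = 81 ≡ 81 (mod 341)
9^4 ≡ 81^2 = 6561 ≡ 82 (mod 341)
9^8 ≡ 82^2 = 6724 ≡ 245 (mod 341)
9^16 ≡ 245^2 = 60025 ≡ 9 (mod 341)
9^32 ≡ 9^2 = 81 ≡ 81 (mod 341)
9^64 ≡ 81^2 = 6561 ≡ 82 (mod 341)
9^128 ≡ 82^2 = 6724 ≡ 245 (mod 341)
9^256 ≡ 245^2 = 60025 ≡ 9 (mod 341)
340 = 256 + 64 + 16 + 4 in binary powers of 2.
So 9^340 ≡ 9 · 82 · 9 · 82 ≡ 67 (mod 341).
Since 67 ≠ 1, base 9 is a Fermat witness: 341 is composite.

67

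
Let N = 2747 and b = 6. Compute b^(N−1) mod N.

412

6^1 ≡ 6 (mod 2747)
6^2 ≡ 6^2 = 36 ≡ 36 (mod 2747)
6^4 ≡ 36^2 = 1296 ≡ 1296 (mod 2747)
6^8 ≡ 1296^2 = 1679616 ≡ 1199 (mod 2747)
6^16 ≡ 1199^2 = 1437601 ≡ 920 (mod 2747)
6^32 ≡ 920^2 = 846400 ≡ 324 (mod 2747)
6^64 ≡ 324^2 = 104976 ≡ 590 (mod 2747)
6^128 ≡ 590^2 = 348100 ≡ 1978 (mod 2747)
6^256 ≡ 1978^2 = 3912484 ≡ 756 (mod 2747)
6^512 ≡ 756^2 = 571536 ≡ 160 (mod 2747)
6^1024 ≡ 160^2 = 25600 ≡ 877 (mod 2747)
6^2048 ≡ 877^2 = 769129 ≡ 2716 (mod 2747)
2746 = 2048 + 512 + 128 + 32 + 16 + 8 + 2 in binary powers of 2.
So 6^2746 ≡ 2716 · 160 · 1978 · 324 · 920 · 1199 · 36 ≡ 412 (mod 2747).
Since 412 ≠ 1, base 6 is a Fermat witness: 2747 is composite.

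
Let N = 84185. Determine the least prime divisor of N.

5

84185 is odd.
Digit sum 26, not divisible by 3.
Ends in 5: divisible by 5.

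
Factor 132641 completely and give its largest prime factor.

132641 = 23 · 5767
5767 = 73 · 79
79 is prime.
So 132641 = 23 · 73 · 79; the largest prime factor is 79.

79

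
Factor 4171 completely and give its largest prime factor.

4171 = 43 · 97
97 is prime.
So 4171 = 43 · 97; the largest prime factor is 97.

97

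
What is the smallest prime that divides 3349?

3349 is odd.
Digit sum 19, not divisible by 3.
Ends in 9: not divisible by 5.
7: 3349 = 7·478 + 3
11: 3349 = 11·304 + 5
13: 3349 = 13·257 + 8
17: 3349 = 17·197

17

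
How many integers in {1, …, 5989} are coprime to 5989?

Factor: 5989 = 53 · 113.
φ(5989) = (53−1) · (113−1) = 52 · 112 = 5824.

5824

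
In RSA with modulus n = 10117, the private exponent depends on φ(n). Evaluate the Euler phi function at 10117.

Factor: 10117 = 67 · 151.
φ(10117) = (67−1) · (151−1) = 66 · 150 = 9900.

9900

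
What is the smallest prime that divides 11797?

47

11797 is odd.
Digit sum 25, not divisible by 3.
Ends in 7: not divisible by 5.
7: 11797 = 7·1685 + 2
11: 11797 = 11·1072 + 5
13: 11797 = 13·907 + 6
17: 11797 = 17·693 + 16
19: 11797 = 19·620 + 17
23: 11797 = 23·512 + 21
29: 11797 = 29·406 + 23
31: 11797 = 31·380 + 17
37: 11797 = 37·318 + 31
41: 11797 = 41·287 + 30
43: 11797 = 43·274 + 15
47: 11797 = 47·251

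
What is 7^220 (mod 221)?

217

7^1 ≡ 7 (mod 221)
7^2 ≡ 7^2 = 49 ≡ 49 (mod 221)
7^4 ≡ 49^2 = 2401 ≡ 191 (mod 221)
7^8 ≡ 191^2 = 36481 ≡ 16 (mod 221)
7^16 ≡ 16^2 = 256 ≡ 35 (mod 221)
7^32 ≡ 35^2 = 1225 ≡ 120 (mod 221)
7^64 ≡ 120^2 = 14400 ≡ 35 (mod 221)
7^128 ≡ 35^2 = 1225 ≡ 120 (mod 221)
220 = 128 + 64 + 16 + 8 + 4 in binary powers of 2.
So 7^220 ≡ 120 · 35 · 35 · 16 · 191 ≡ 217 (mod 221).
Since 217 ≠ 1, base 7 is a Fermat witness: 221 is composite.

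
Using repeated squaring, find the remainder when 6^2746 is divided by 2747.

412

6^1 ≡ 6 (mod 2747)
6^2 ≡ 6^2 = 36 ≡ 36 (mod 2747)
6^4 ≡ 36^2 = 1296 ≡ 1296 (mod 2747)
6^8 ≡ 1296^2 = 1679616 ≡ 1199 (mod 2747)
6^16 ≡ 1199^2 = 1437601 ≡ 920 (mod 2747)
6^32 ≡ 920^2 = 846400 ≡ 324 (mod 2747)
6^64 ≡ 324^2 = 104976 ≡ 590 (mod 2747)
6^128 ≡ 590^2 = 348100 ≡ 1978 (mod 2747)
6^256 ≡ 1978^2 = 3912484 ≡ 756 (mod 2747)
6^512 ≡ 756^2 = 571536 ≡ 160 (mod 2747)
6^1024 ≡ 160^2 = 25600 ≡ 877 (mod 2747)
6^2048 ≡ 877^2 = 769129 ≡ 2716 (mod 2747)
2746 = 2048 + 512 + 128 + 32 + 16 + 8 + 2 in binary powers of 2.
So 6^2746 ≡ 2716 · 160 · 1978 · 324 · 920 · 1199 · 36 ≡ 412 (mod 2747).
Since 412 ≠ 1, base 6 is a Fermat witness: 2747 is composite.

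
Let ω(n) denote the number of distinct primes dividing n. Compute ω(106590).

6

106590 = 2 · 53295
53295 = 3 · 17765
17765 = 5 · 3553
3553 = 11 · 323
323 = 17 · 19
106590 = 2 · 3 · 5 · 11 · 17 · 19, which has 6 distinct prime factors.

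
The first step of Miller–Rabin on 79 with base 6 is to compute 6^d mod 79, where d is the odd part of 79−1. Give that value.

78

79 − 1 = 78 = 2^1 · 39, so d = 39.
6^1 ≡ 6 (mod 79)
6^2 ≡ 6^2 = 36 ≡ 36 (mod 79)
6^4 ≡ 36^2 = 1296 ≡ 32 (mod 79)
6^8 ≡ 32^2 = 1024 ≡ 76 (mod 79)
6^16 ≡ 76^2 = 5776 ≡ 9 (mod 79)
6^32 ≡ 9^2 = 81 ≡ 2 (mod 79)
39 = 32 + 4 + 2 + 1 in binary powers of 2.
So 6^39 ≡ 2 · 32 · 36 · 6 ≡ 78 (mod 79).
Since 6^d ≡ 78 (mod 79), base 6 does not prove 79 composite.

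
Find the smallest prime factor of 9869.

9869 is odd.
Digit sum 32, not divisible by 3.
Ends in 9: not divisible by 5.
7: 9869 = 7·1409 + 6
11: 9869 = 11·897 + 2
13: 9869 = 13·759 + 2
17: 9869 = 17·580 + 9
19: 9869 = 19·519 + 8
23: 9869 = 23·429 + 2
29: 9869 = 29·340 + 9
31: 9869 = 31·318 + 11
37: 9869 = 37·266 + 27
41: 9869 = 41·240 + 29
43: 9869 = 43·229 + 22
47: 9869 = 47·209 + 46
53: 9869 = 53·186 + 11
59: 9869 = 59·167 + 16
61: 9869 = 61·161 + 48
67: 9869 = 67·147 + 20
71: 9869 = 71·139

71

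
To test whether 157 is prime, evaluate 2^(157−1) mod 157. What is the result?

1

2^1 ≡ 2 (mod 157)
2^2 ≡ 2^2 = 4 ≡ 4 (mod 157)
2^4 ≡ 4^2 = 16 ≡ 16 (mod 157)
2^8 ≡ 16^2 = 256 ≡ 99 (mod 157)
2^16 ≡ 99^2 = 9801 ≡ 67 (mod 157)
2^32 ≡ 67^2 = 4489 ≡ 93 (mod 157)
2^64 ≡ 93^2 = 8649 ≡ 14 (mod 157)
2^128 ≡ 14^2 = 196 ≡ 39 (mod 157)
156 = 128 + 16 + 8 + 4 in binary powers of 2.
So 2^156 ≡ 39 · 67 · 99 · 16 ≡ 1 (mod 157).
Since the result is 1, base 2 gives no evidence that 157 is composite.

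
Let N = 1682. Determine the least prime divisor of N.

2

1682 is even: 2 divides it.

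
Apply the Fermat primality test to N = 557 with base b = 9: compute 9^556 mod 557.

9^1 ≡ 9 (mod 557)
9^2 ≡ 9^2 = 81 ≡ 81 (mod 557)
9^4 ≡ 81^2 = 6561 ≡ 434 (mod 557)
9^8 ≡ 434^2 = 188356 ≡ 90 (mod 557)
9^16 ≡ 90^2 = 8100 ≡ 302 (mod 557)
9^32 ≡ 302^2 = 91204 ≡ 413 (mod 557)
9^64 ≡ 413^2 = 170569 ≡ 127 (mod 557)
9^128 ≡ 127^2 = 16129 ≡ 533 (mod 557)
9^256 ≡ 533^2 = 284089 ≡ 19 (mod 557)
9^512 ≡ 19^2 = 361 ≡ 361 (mod 557)
556 = 512 + 32 + 8 + 4 in binary powers of 2.
So 9^556 ≡ 361 · 413 · 90 · 434 ≡ 1 (mod 557).
Since the result is 1, base 9 gives no evidence that 557 is composite.

1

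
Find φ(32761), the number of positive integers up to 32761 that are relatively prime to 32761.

Factor: 32761 = 181^2.
φ(32761) = 181^1·(181−1) = 32580.

32580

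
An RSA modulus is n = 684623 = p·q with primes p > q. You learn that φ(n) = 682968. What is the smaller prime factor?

797

φ(n) = (p−1)(q−1) = n − (p+q) + 1, so p + q = 684623 − 682968 + 1 = 1656.
p and q are the roots of t² − 1656t + 684623 = 0.
Discriminant: 1656² − 4·684623 = 2742336 − 2738492 = 3844; √3844 = 62.
q = (1656 − 62)/2 = 797, p = (1656 + 62)/2 = 859.
Check: 797 · 859 = 684623.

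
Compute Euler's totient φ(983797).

Factor: 983797 = 43 · 137 · 167.
φ(983797) = (43−1) · (137−1) · (167−1) = 42 · 136 · 166 = 948192.

948192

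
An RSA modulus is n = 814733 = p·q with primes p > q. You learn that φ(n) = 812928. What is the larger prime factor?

φ(n) = (p−1)(q−1) = n − (p+q) + 1, so p + q = 814733 − 812928 + 1 = 1806.
p and q are the roots of t² − 1806t + 814733 = 0.
Discriminant: 1806² − 4·814733 = 3261636 − 3258932 = 2704; √2704 = 52.
q = (1806 − 52)/2 = 877, p = (1806 + 52)/2 = 929.
Check: 877 · 929 = 814733.

929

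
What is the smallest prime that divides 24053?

24053 is odd.
Digit sum 14, not divisible by 3.
Ends in 3: not divisible by 5.
7: 24053 = 7·3436 + 1
11: 24053 = 11·2186 + 7
13: 24053 = 13·1850 + 3
17: 24053 = 17·1414 + 15
19: 24053 = 19·1265 + 18
23: 24053 = 23·1045 + 18
29: 24053 = 29·829 + 12
31: 24053 = 31·775 + 28
37: 24053 = 37·650 + 3
41: 24053 = 41·586 + 27
43: 24053 = 43·559 + 16
47: 24053 = 47·511 + 36
53: 24053 = 53·453 + 44
59: 24053 = 59·407 + 40
61: 24053 = 61·394 + 19
67: 24053 = 67·359

67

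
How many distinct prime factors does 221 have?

221 = 13 · 17
221 = 13 · 17, which has 2 distinct prime factors.

2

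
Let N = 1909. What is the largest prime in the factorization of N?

83

1909 = 23 · 83
83 is prime.
So 1909 = 23 · 83; the largest prime factor is 83.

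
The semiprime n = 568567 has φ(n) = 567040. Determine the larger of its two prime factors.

887

φ(n) = (p−1)(q−1) = n − (p+q) + 1, so p + q = 568567 − 567040 + 1 = 1528.
p and q are the roots of t² − 1528t + 568567 = 0.
Discriminant: 1528² − 4·568567 = 2334784 − 2274268 = 60516; √60516 = 246.
q = (1528 − 246)/2 = 641, p = (1528 + 246)/2 = 887.
Check: 641 · 887 = 568567.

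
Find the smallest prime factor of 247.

13

247 is odd.
Digit sum 13, not divisible by 3.
Ends in 7: not divisible by 5.
7: 247 = 7·35 + 2
11: 247 = 11·22 + 5
13: 247 = 13·19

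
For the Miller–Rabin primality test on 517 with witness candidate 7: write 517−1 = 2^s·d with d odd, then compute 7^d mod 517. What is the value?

316

517 − 1 = 516 = 2^2 · 129, so d = 129.
7^1 ≡ 7 (mod 517)
7^2 ≡ 7^2 = 49 ≡ 49 (mod 517)
7^4 ≡ 49^2 = 2401 ≡ 333 (mod 517)
7^8 ≡ 333^2 = 110889 ≡ 251 (mod 517)
7^16 ≡ 251^2 = 63001 ≡ 444 (mod 517)
7^32 ≡ 444^2 = 197136 ≡ 159 (mod 517)
7^64 ≡ 159^2 = 25281 ≡ 465 (mod 517)
7^128 ≡ 465^2 = 216225 ≡ 119 (mod 517)
129 = 128 + 1 in binary powers of 2.
So 7^129 ≡ 119 · 7 ≡ 316 (mod 517).
Squaring chain: 316 → 75; never reaches −1, so base 7 is a Miller–Rabin witness that 517 is composite.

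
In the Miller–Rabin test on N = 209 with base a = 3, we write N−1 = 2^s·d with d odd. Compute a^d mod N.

71

209 − 1 = 208 = 2^4 · 13, so d = 13.
3^1 ≡ 3 (mod 209)
3^2 ≡ 3^2 = 9 ≡ 9 (mod 209)
3^4 ≡ 9^2 = 81 ≡ 81 (mod 209)
3^8 ≡ 81^2 = 6561 ≡ 82 (mod 209)
13 = 8 + 4 + 1 in binary powers of 2.
So 3^13 ≡ 82 · 81 · 3 ≡ 71 (mod 209).
Squaring chain: 71 → 25 → 207 → 4; never reaches −1, so base 3 is a Miller–Rabin witness that 209 is composite.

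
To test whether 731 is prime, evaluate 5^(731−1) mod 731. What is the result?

5^1 ≡ 5 (mod 731)
5^2 ≡ 5^2 = 25 ≡ 25 (mod 731)
5^4 ≡ 25^2 = 625 ≡ 625 (mod 731)
5^8 ≡ 625^2 = 390625 ≡ 271 (mod 731)
5^16 ≡ 271^2 = 73441 ≡ 341 (mod 731)
5^32 ≡ 341^2 = 116281 ≡ 52 (mod 731)
5^64 ≡ 52^2 = 2704 ≡ 511 (mod 731)
5^128 ≡ 511^2 = 261121 ≡ 154 (mod 731)
5^256 ≡ 154^2 = 23716 ≡ 324 (mod 731)
5^512 ≡ 324^2 = 104976 ≡ 443 (mod 731)
730 = 512 + 128 + 64 + 16 + 8 + 2 in binary powers of 2.
So 5^730 ≡ 443 · 154 · 511 · 341 · 271 · 25 ≡ 298 (mod 731).
Since 298 ≠ 1, base 5 is a Fermat witness: 731 is composite.

298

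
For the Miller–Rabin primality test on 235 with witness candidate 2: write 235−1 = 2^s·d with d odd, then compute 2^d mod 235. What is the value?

235 − 1 = 234 = 2^1 · 117, so d = 117.
2^1 ≡ 2 (mod 235)
2^2 ≡ 2^2 = 4 ≡ 4 (mod 235)
2^4 ≡ 4^2 = 16 ≡ 16 (mod 235)
2^8 ≡ 16^2 = 256 ≡ 21 (mod 235)
2^16 ≡ 21^2 = 441 ≡ 206 (mod 235)
2^32 ≡ 206^2 = 42436 ≡ 136 (mod 235)
2^64 ≡ 136^2 = 18496 ≡ 166 (mod 235)
117 = 64 + 32 + 16 + 4 + 1 in binary powers of 2.
So 2^117 ≡ 166 · 136 · 206 · 16 · 2 ≡ 192 (mod 235).
Squaring chain: 192; never reaches −1, so base 2 is a Miller–Rabin witness that 235 is composite.

192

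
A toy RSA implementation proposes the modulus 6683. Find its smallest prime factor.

41

6683 is odd.
Digit sum 23, not divisible by 3.
Ends in 3: not divisible by 5.
7: 6683 = 7·954 + 5
11: 6683 = 11·607 + 6
13: 6683 = 13·514 + 1
17: 6683 = 17·393 + 2
19: 6683 = 19·351 + 14
23: 6683 = 23·290 + 13
29: 6683 = 29·230 + 13
31: 6683 = 31·215 + 18
37: 6683 = 37·180 + 23
41: 6683 = 41·163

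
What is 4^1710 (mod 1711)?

74

4^1 ≡ 4 (mod 1711)
4^2 ≡ 4^2 = 16 ≡ 16 (mod 1711)
4^4 ≡ 16^2 = 256 ≡ 256 (mod 1711)
4^8 ≡ 256^2 = 65536 ≡ 518 (mod 1711)
4^16 ≡ 518^2 = 268324 ≡ 1408 (mod 1711)
4^32 ≡ 1408^2 = 1982464 ≡ 1126 (mod 1711)
4^64 ≡ 1126^2 = 1267876 ≡ 25 (mod 1711)
4^128 ≡ 25^2 = 625 ≡ 625 (mod 1711)
4^256 ≡ 625^2 = 390625 ≡ 517 (mod 1711)
4^512 ≡ 517^2 = 267289 ≡ 373 (mod 1711)
4^1024 ≡ 373^2 = 139129 ≡ 538 (mod 1711)
1710 = 1024 + 512 + 128 + 32 + 8 + 4 + 2 in binary powers of 2.
So 4^1710 ≡ 538 · 373 · 625 · 1126 · 518 · 256 · 16 ≡ 74 (mod 1711).
Since 74 ≠ 1, base 4 is a Fermat witness: 1711 is composite.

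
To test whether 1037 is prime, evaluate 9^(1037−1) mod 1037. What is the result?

9^1 ≡ 9 (mod 1037)
9^2 ≡ 9^2 = 81 ≡ 81 (mod 1037)
9^4 ≡ 81^2 = 6561 ≡ 339 (mod 1037)
9^8 ≡ 339^2 = 114921 ≡ 851 (mod 1037)
9^16 ≡ 851^2 = 724201 ≡ 375 (mod 1037)
9^32 ≡ 375^2 = 140625 ≡ 630 (mod 1037)
9^64 ≡ 630^2 = 396900 ≡ 766 (mod 1037)
9^128 ≡ 766^2 = 586756 ≡ 851 (mod 1037)
9^256 ≡ 851^2 = 724201 ≡ 375 (mod 1037)
9^512 ≡ 375^2 = 140625 ≡ 630 (mod 1037)
9^1024 ≡ 630^2 = 396900 ≡ 766 (mod 1037)
1036 = 1024 + 8 + 4 in binary powers of 2.
So 9^1036 ≡ 766 · 851 · 339 ≡ 985 (mod 1037).
Since 985 ≠ 1, base 9 is a Fermat witness: 1037 is composite.

985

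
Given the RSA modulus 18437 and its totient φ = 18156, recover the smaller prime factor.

φ(n) = (p−1)(q−1) = n − (p+q) + 1, so p + q = 18437 − 18156 + 1 = 282.
p and q are the roots of t² − 282t + 18437 = 0.
Discriminant: 282² − 4·18437 = 79524 − 73748 = 5776; √5776 = 76.
q = (282 − 76)/2 = 103, p = (282 + 76)/2 = 179.
Check: 103 · 179 = 18437.

103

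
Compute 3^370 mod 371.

3^1 ≡ 3 (mod 371)
3^2 ≡ 3^2 = 9 ≡ 9 (mod 371)
3^4 ≡ 9^2 = 81 ≡ 81 (mod 371)
3^8 ≡ 81^2 = 6561 ≡ 254 (mod 371)
3^16 ≡ 254^2 = 64516 ≡ 333 (mod 371)
3^32 ≡ 333^2 = 110889 ≡ 331 (mod 371)
3^64 ≡ 331^2 = 109561 ≡ 116 (mod 371)
3^128 ≡ 116^2 = 13456 ≡ 100 (mod 371)
3^256 ≡ 100^2 = 10000 ≡ 354 (mod 371)
370 = 256 + 64 + 32 + 16 + 2 in binary powers of 2.
So 3^370 ≡ 354 · 116 · 331 · 333 · 9 ≡ 305 (mod 371).
Since 305 ≠ 1, base 3 is a Fermat witness: 371 is composite.

305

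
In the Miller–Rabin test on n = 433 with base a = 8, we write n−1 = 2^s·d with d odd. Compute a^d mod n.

79

433 − 1 = 432 = 2^4 · 27, so d = 27.
8^1 ≡ 8 (mod 433)
8^2 ≡ 8^2 = 64 ≡ 64 (mod 433)
8^4 ≡ 64^2 = 4096 ≡ 199 (mod 433)
8^8 ≡ 199^2 = 39601 ≡ 198 (mod 433)
8^16 ≡ 198^2 = 39204 ≡ 234 (mod 433)
27 = 16 + 8 + 2 + 1 in binary powers of 2.
So 8^27 ≡ 234 · 198 · 64 · 8 ≡ 79 (mod 433).
Squaring chain: 79 → 179 → 432 → 1; reaches −1, so base 8 does not prove 433 composite.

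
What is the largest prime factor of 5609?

5609 = 71 · 79
79 is prime.
So 5609 = 71 · 79; the largest prime factor is 79.

79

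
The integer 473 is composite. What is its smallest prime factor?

473 is odd.
Digit sum 14, not divisible by 3.
Ends in 3: not divisible by 5.
7: 473 = 7·67 + 4
11: 473 = 11·43

11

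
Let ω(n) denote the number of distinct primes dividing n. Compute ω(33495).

33495 = 3 · 11165
11165 = 5 · 2233
2233 = 7 · 319
319 = 11 · 29
33495 = 3 · 5 · 7 · 11 · 29, which has 5 distinct prime factors.

5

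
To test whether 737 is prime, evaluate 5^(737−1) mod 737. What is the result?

5^1 ≡ 5 (mod 737)
5^2 ≡ 5^2 = 25 ≡ 25 (mod 737)
5^4 ≡ 25^2 = 625 ≡ 625 (mod 737)
5^8 ≡ 625^2 = 390625 ≡ 15 (mod 737)
5^16 ≡ 15^2 = 225 ≡ 225 (mod 737)
5^32 ≡ 225^2 = 50625 ≡ 509 (mod 737)
5^64 ≡ 509^2 = 259081 ≡ 394 (mod 737)
5^128 ≡ 394^2 = 155236 ≡ 466 (mod 737)
5^256 ≡ 466^2 = 217156 ≡ 478 (mod 737)
5^512 ≡ 478^2 = 228484 ≡ 14 (mod 737)
736 = 512 + 128 + 64 + 32 in binary powers of 2.
So 5^736 ≡ 14 · 466 · 394 · 509 ≡ 643 (mod 737).
Since 643 ≠ 1, base 5 is a Fermat witness: 737 is composite.

643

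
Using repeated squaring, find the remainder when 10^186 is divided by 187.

155

10^1 ≡ 10 (mod 187)
10^2 ≡ 10^2 = 100 ≡ 100 (mod 187)
10^4 ≡ 100^2 = 10000 ≡ 89 (mod 187)
10^8 ≡ 89^2 = 7921 ≡ 67 (mod 187)
10^16 ≡ 67^2 = 4489 ≡ 1 (mod 187)
10^32 ≡ 1^2 = 1 ≡ 1 (mod 187)
10^64 ≡ 1^2 = 1 ≡ 1 (mod 187)
10^128 ≡ 1^2 = 1 ≡ 1 (mod 187)
186 = 128 + 32 + 16 + 8 + 2 in binary powers of 2.
So 10^186 ≡ 1 · 1 · 1 · 67 · 100 ≡ 155 (mod 187).
Since 155 ≠ 1, base 10 is a Fermat witness: 187 is composite.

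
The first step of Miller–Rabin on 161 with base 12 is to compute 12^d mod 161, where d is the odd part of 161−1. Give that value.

161 − 1 = 160 = 2^5 · 5, so d = 5.
12^1 ≡ 12 (mod 161)
12^2 ≡ 12^2 = 144 ≡ 144 (mod 161)
12^4 ≡ 144^2 = 20736 ≡ 128 (mod 161)
5 = 4 + 1 in binary powers of 2.
So 12^5 ≡ 128 · 12 ≡ 87 (mod 161).
Squaring chain: 87 → 2 → 4 → 16 → 95; never reaches −1, so base 12 is a Miller–Rabin witness that 161 is composite.

87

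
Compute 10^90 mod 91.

1

10^1 ≡ 10 (mod 91)
10^2 ≡ 10^2 = 100 ≡ 9 (mod 91)
10^4 ≡ 9^2 = 81 ≡ 81 (mod 91)
10^8 ≡ 81^2 = 6561 ≡ 9 (mod 91)
10^16 ≡ 9^2 = 81 ≡ 81 (mod 91)
10^32 ≡ 81^2 = 6561 ≡ 9 (mod 91)
10^64 ≡ 9^2 = 81 ≡ 81 (mod 91)
90 = 64 + 16 + 8 + 2 in binary powers of 2.
So 10^90 ≡ 81 · 81 · 9 · 9 ≡ 1 (mod 91).
Since the result is 1, base 10 gives no evidence that 91 is composite.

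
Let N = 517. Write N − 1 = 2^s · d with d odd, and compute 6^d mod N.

517 − 1 = 516 = 2^2 · 129, so d = 129.
6^1 ≡ 6 (mod 517)
6^2 ≡ 6^2 = 36 ≡ 36 (mod 517)
6^4 ≡ 36^2 = 1296 ≡ 262 (mod 517)
6^8 ≡ 262^2 = 68644 ≡ 400 (mod 517)
6^16 ≡ 400^2 = 160000 ≡ 247 (mod 517)
6^32 ≡ 247^2 = 61009 ≡ 3 (mod 517)
6^64 ≡ 3^2 = 9 ≡ 9 (mod 517)
6^128 ≡ 9^2 = 81 ≡ 81 (mod 517)
129 = 128 + 1 in binary powers of 2.
So 6^129 ≡ 81 · 6 ≡ 486 (mod 517).
Squaring chain: 486 → 444; never reaches −1, so base 6 is a Miller–Rabin witness that 517 is composite.

486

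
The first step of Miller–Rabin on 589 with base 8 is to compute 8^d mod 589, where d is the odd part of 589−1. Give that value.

436

589 − 1 = 588 = 2^2 · 147, so d = 147.
8^1 ≡ 8 (mod 589)
8^2 ≡ 8^2 = 64 ≡ 64 (mod 589)
8^4 ≡ 64^2 = 4096 ≡ 562 (mod 589)
8^8 ≡ 562^2 = 315844 ≡ 140 (mod 589)
8^16 ≡ 140^2 = 19600 ≡ 163 (mod 589)
8^32 ≡ 163^2 = 26569 ≡ 64 (mod 589)
8^64 ≡ 64^2 = 4096 ≡ 562 (mod 589)
8^128 ≡ 562^2 = 315844 ≡ 140 (mod 589)
147 = 128 + 16 + 2 + 1 in binary powers of 2.
So 8^147 ≡ 140 · 163 · 64 · 8 ≡ 436 (mod 589).
Squaring chain: 436 → 438; never reaches −1, so base 8 is a Miller–Rabin witness that 589 is composite.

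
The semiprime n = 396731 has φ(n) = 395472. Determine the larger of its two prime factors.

φ(n) = (p−1)(q−1) = n − (p+q) + 1, so p + q = 396731 − 395472 + 1 = 1260.
p and q are the roots of t² − 1260t + 396731 = 0.
Discriminant: 1260² − 4·396731 = 1587600 − 1586924 = 676; √676 = 26.
q = (1260 − 26)/2 = 617, p = (1260 + 26)/2 = 643.
Check: 617 · 643 = 396731.

643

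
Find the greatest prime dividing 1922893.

73

1922893 = 7 · 274699
274699 = 53 · 5183
5183 = 71 · 73
73 is prime.
So 1922893 = 7 · 53 · 71 · 73; the largest prime factor is 73.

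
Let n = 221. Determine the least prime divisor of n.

13

221 is odd.
Digit sum 5, not divisible by 3.
Ends in 1: not divisible by 5.
7: 221 = 7·31 + 4
11: 221 = 11·20 + 1
13: 221 = 13·17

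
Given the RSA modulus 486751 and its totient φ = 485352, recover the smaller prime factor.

φ(n) = (p−1)(q−1) = n − (p+q) + 1, so p + q = 486751 − 485352 + 1 = 1400.
p and q are the roots of t² − 1400t + 486751 = 0.
Discriminant: 1400² − 4·486751 = 1960000 − 1947004 = 12996; √12996 = 114.
q = (1400 − 114)/2 = 643, p = (1400 + 114)/2 = 757.
Check: 643 · 757 = 486751.

643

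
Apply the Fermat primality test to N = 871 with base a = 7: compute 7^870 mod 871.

7^1 ≡ 7 (mod 871)
7^2 ≡ 7^2 = 49 ≡ 49 (mod 871)
7^4 ≡ 49^2 = 2401 ≡ 659 (mod 871)
7^8 ≡ 659^2 = 434281 ≡ 523 (mod 871)
7^16 ≡ 523^2 = 273529 ≡ 35 (mod 871)
7^32 ≡ 35^2 = 1225 ≡ 354 (mod 871)
7^64 ≡ 354^2 = 125316 ≡ 763 (mod 871)
7^128 ≡ 763^2 = 582169 ≡ 341 (mod 871)
7^256 ≡ 341^2 = 116281 ≡ 438 (mod 871)
7^512 ≡ 438^2 = 191844 ≡ 224 (mod 871)
870 = 512 + 256 + 64 + 32 + 4 + 2 in binary powers of 2.
So 7^870 ≡ 224 · 438 · 763 · 354 · 659 · 49 ≡ 545 (mod 871).
Since 545 ≠ 1, base 7 is a Fermat witness: 871 is composite.

545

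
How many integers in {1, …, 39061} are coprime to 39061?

34320

Factor: 39061 = 11 · 53 · 67.
φ(39061) = (11−1) · (53−1) · (67−1) = 10 · 52 · 66 = 34320.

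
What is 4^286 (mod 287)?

4^1 ≡ 4 (mod 287)
4^2 ≡ 4^2 = 16 ≡ 16 (mod 287)
4^4 ≡ 16^2 = 256 ≡ 256 (mod 287)
4^8 ≡ 256^2 = 65536 ≡ 100 (mod 287)
4^16 ≡ 100^2 = 10000 ≡ 242 (mod 287)
4^32 ≡ 242^2 = 58564 ≡ 16 (mod 287)
4^64 ≡ 16^2 = 256 ≡ 256 (mod 287)
4^128 ≡ 256^2 = 65536 ≡ 100 (mod 287)
4^256 ≡ 100^2 = 10000 ≡ 242 (mod 287)
286 = 256 + 16 + 8 + 4 + 2 in binary powers of 2.
So 4^286 ≡ 242 · 242 · 100 · 256 · 16 ≡ 242 (mod 287).
Since 242 ≠ 1, base 4 is a Fermat witness: 287 is composite.

242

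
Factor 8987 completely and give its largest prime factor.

43

8987 = 11 · 817
817 = 19 · 43
43 is prime.
So 8987 = 11 · 19 · 43; the largest prime factor is 43.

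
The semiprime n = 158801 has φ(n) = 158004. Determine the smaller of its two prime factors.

379

φ(n) = (p−1)(q−1) = n − (p+q) + 1, so p + q = 158801 − 158004 + 1 = 798.
p and q are the roots of t² − 798t + 158801 = 0.
Discriminant: 798² − 4·158801 = 636804 − 635204 = 1600; √1600 = 40.
q = (798 − 40)/2 = 379, p = (798 + 40)/2 = 419.
Check: 379 · 419 = 158801.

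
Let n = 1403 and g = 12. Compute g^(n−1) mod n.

225

12^1 ≡ 12 (mod 1403)
12^2 ≡ 12^2 = 144 ≡ 144 (mod 1403)
12^4 ≡ 144^2 = 20736 ≡ 1094 (mod 1403)
12^8 ≡ 1094^2 = 1196836 ≡ 77 (mod 1403)
12^16 ≡ 77^2 = 5929 ≡ 317 (mod 1403)
12^32 ≡ 317^2 = 100489 ≡ 876 (mod 1403)
12^64 ≡ 876^2 = 767376 ≡ 1338 (mod 1403)
12^128 ≡ 1338^2 = 1790244 ≡ 16 (mod 1403)
12^256 ≡ 16^2 = 256 ≡ 256 (mod 1403)
12^512 ≡ 256^2 = 65536 ≡ 998 (mod 1403)
12^1024 ≡ 998^2 = 996004 ≡ 1277 (mod 1403)
1402 = 1024 + 256 + 64 + 32 + 16 + 8 + 2 in binary powers of 2.
So 12^1402 ≡ 1277 · 256 · 1338 · 876 · 317 · 77 · 144 ≡ 225 (mod 1403).
Since 225 ≠ 1, base 12 is a Fermat witness: 1403 is composite.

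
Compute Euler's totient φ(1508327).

Factor: 1508327 = 53 · 149 · 191.
φ(1508327) = (53−1) · (149−1) · (191−1) = 52 · 148 · 190 = 1462240.

1462240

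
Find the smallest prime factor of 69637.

69637 is odd.
Digit sum 31, not divisible by 3.
Ends in 7: not divisible by 5.
7: 69637 = 7·9948 + 1
11: 69637 = 11·6330 + 7
13: 69637 = 13·5356 + 9
17: 69637 = 17·4096 + 5
19: 69637 = 19·3665 + 2
23: 69637 = 23·3027 + 16
29: 69637 = 29·2401 + 8
31: 69637 = 31·2246 + 11
37: 69637 = 37·1882 + 3
41: 69637 = 41·1698 + 19
43: 69637 = 43·1619 + 20
47: 69637 = 47·1481 + 30
53: 69637 = 53·1313 + 48
59: 69637 = 59·1180 + 17
61: 69637 = 61·1141 + 36
67: 69637 = 67·1039 + 24
71: 69637 = 71·980 + 57
73: 69637 = 73·953 + 68
79: 69637 = 79·881 + 38
83: 69637 = 83·839

83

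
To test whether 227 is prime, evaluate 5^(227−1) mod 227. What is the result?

1

5^1 ≡ 5 (mod 227)
5^2 ≡ 5^2 = 25 ≡ 25 (mod 227)
5^4 ≡ 25^2 = 625 ≡ 171 (mod 227)
5^8 ≡ 171^2 = 29241 ≡ 185 (mod 227)
5^16 ≡ 185^2 = 34225 ≡ 175 (mod 227)
5^32 ≡ 175^2 = 30625 ≡ 207 (mod 227)
5^64 ≡ 207^2 = 42849 ≡ 173 (mod 227)
5^128 ≡ 173^2 = 29929 ≡ 192 (mod 227)
226 = 128 + 64 + 32 + 2 in binary powers of 2.
So 5^226 ≡ 192 · 173 · 207 · 25 ≡ 1 (mod 227).
Since the result is 1, base 5 gives no evidence that 227 is composite.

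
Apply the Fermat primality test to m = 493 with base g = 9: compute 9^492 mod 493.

458

9^1 ≡ 9 (mod 493)
9^2 ≡ 9^2 = 81 ≡ 81 (mod 493)
9^4 ≡ 81^2 = 6561 ≡ 152 (mod 493)
9^8 ≡ 152^2 = 23104 ≡ 426 (mod 493)
9^16 ≡ 426^2 = 181476 ≡ 52 (mod 493)
9^32 ≡ 52^2 = 2704 ≡ 239 (mod 493)
9^64 ≡ 239^2 = 57121 ≡ 426 (mod 493)
9^128 ≡ 426^2 = 181476 ≡ 52 (mod 493)
9^256 ≡ 52^2 = 2704 ≡ 239 (mod 493)
492 = 256 + 128 + 64 + 32 + 8 + 4 in binary powers of 2.
So 9^492 ≡ 239 · 52 · 426 · 239 · 426 · 152 ≡ 458 (mod 493).
Since 458 ≠ 1, base 9 is a Fermat witness: 493 is composite.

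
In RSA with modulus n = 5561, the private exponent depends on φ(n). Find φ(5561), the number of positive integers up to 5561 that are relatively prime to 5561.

5412

Factor: 5561 = 67 · 83.
φ(5561) = (67−1) · (83−1) = 66 · 82 = 5412.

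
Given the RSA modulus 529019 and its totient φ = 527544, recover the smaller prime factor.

φ(n) = (p−1)(q−1) = n − (p+q) + 1, so p + q = 529019 − 527544 + 1 = 1476.
p and q are the roots of t² − 1476t + 529019 = 0.
Discriminant: 1476² − 4·529019 = 2178576 − 2116076 = 62500; √62500 = 250.
q = (1476 − 250)/2 = 613, p = (1476 + 250)/2 = 863.
Check: 613 · 863 = 529019.

613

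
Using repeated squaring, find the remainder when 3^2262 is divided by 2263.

3^1 ≡ 3 (mod 2263)
3^2 ≡ 3^2 = 9 ≡ 9 (mod 2263)
3^4 ≡ 9^2 = 81 ≡ 81 (mod 2263)
3^8 ≡ 81^2 = 6561 ≡ 2035 (mod 2263)
3^16 ≡ 2035^2 = 4141225 ≡ 2198 (mod 2263)
3^32 ≡ 2198^2 = 4831204 ≡ 1962 (mod 2263)
3^64 ≡ 1962^2 = 3849444 ≡ 81 (mod 2263)
3^128 ≡ 81^2 = 6561 ≡ 2035 (mod 2263)
3^256 ≡ 2035^2 = 4141225 ≡ 2198 (mod 2263)
3^512 ≡ 2198^2 = 4831204 ≡ 1962 (mod 2263)
3^1024 ≡ 1962^2 = 3849444 ≡ 81 (mod 2263)
3^2048 ≡ 81^2 = 6561 ≡ 2035 (mod 2263)
2262 = 2048 + 128 + 64 + 16 + 4 + 2 in binary powers of 2.
So 3^2262 ≡ 2035 · 2035 · 81 · 2198 · 81 · 9 ≡ 2116 (mod 2263).
Since 2116 ≠ 1, base 3 is a Fermat witness: 2263 is composite.

2116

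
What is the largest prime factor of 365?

73

365 = 5 · 73
73 is prime.
So 365 = 5 · 73; the largest prime factor is 73.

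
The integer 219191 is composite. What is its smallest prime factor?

219191 is odd.
Digit sum 23, not divisible by 3.
Ends in 1: not divisible by 5.
7: 219191 = 7·31313

7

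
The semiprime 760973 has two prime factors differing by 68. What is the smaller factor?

Since p = q + 68, we have 760973 = q(q + 68), so q² + 68q − 760973 = 0.
Discriminant: 68² + 4·760973 = 4624 + 3043892 = 3048516; √3048516 = 1746.
q = (−68 + 1746)/2 = 839, and p = q + 68 = 907.
Check: 839 · 907 = 760973.

839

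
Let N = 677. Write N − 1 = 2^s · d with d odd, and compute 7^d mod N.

677 − 1 = 676 = 2^2 · 169, so d = 169.
7^1 ≡ 7 (mod 677)
7^2 ≡ 7^2 = 49 ≡ 49 (mod 677)
7^4 ≡ 49^2 = 2401 ≡ 370 (mod 677)
7^8 ≡ 370^2 = 136900 ≡ 146 (mod 677)
7^16 ≡ 146^2 = 21316 ≡ 329 (mod 677)
7^32 ≡ 329^2 = 108241 ≡ 598 (mod 677)
7^64 ≡ 598^2 = 357604 ≡ 148 (mod 677)
7^128 ≡ 148^2 = 21904 ≡ 240 (mod 677)
169 = 128 + 32 + 8 + 1 in binary powers of 2.
So 7^169 ≡ 240 · 598 · 146 · 7 ≡ 651 (mod 677).
Squaring chain: 651 → 676; reaches −1, so base 7 does not prove 677 composite.

651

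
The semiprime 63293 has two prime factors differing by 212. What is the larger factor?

379

Since p = q + 212, we have 63293 = q(q + 212), so q² + 212q − 63293 = 0.
Discriminant: 212² + 4·63293 = 44944 + 253172 = 298116; √298116 = 546.
q = (−212 + 546)/2 = 167, and p = q + 212 = 379.
Check: 167 · 379 = 63293.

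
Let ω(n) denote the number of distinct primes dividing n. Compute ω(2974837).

2974837 = 37^2 · 2173
2173 = 41 · 53
2974837 = 37^2 · 41 · 53, which has 3 distinct prime factors.

3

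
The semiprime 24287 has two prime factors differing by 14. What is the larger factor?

163

Since p = q + 14, we have 24287 = q(q + 14), so q² + 14q − 24287 = 0.
Discriminant: 14² + 4·24287 = 196 + 97148 = 97344; √97344 = 312.
q = (−14 + 312)/2 = 149, and p = q + 14 = 163.
Check: 149 · 163 = 24287.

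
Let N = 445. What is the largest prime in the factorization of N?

445 = 5 · 89
89 is prime.
So 445 = 5 · 89; the largest prime factor is 89.

89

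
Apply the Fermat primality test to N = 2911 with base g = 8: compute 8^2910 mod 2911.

2664

8^1 ≡ 8 (mod 2911)
8^2 ≡ 8^2 = 64 ≡ 64 (mod 2911)
8^4 ≡ 64^2 = 4096 ≡ 1185 (mod 2911)
8^8 ≡ 1185^2 = 1404225 ≡ 1123 (mod 2911)
8^16 ≡ 1123^2 = 1261129 ≡ 666 (mod 2911)
8^32 ≡ 666^2 = 443556 ≡ 1084 (mod 2911)
8^64 ≡ 1084^2 = 1175056 ≡ 1923 (mod 2911)
8^128 ≡ 1923^2 = 3697929 ≡ 959 (mod 2911)
8^256 ≡ 959^2 = 919681 ≡ 2716 (mod 2911)
8^512 ≡ 2716^2 = 7376656 ≡ 182 (mod 2911)
8^1024 ≡ 182^2 = 33124 ≡ 1103 (mod 2911)
8^2048 ≡ 1103^2 = 1216609 ≡ 2722 (mod 2911)
2910 = 2048 + 512 + 256 + 64 + 16 + 8 + 4 + 2 in binary powers of 2.
So 8^2910 ≡ 2722 · 182 · 2716 · 1923 · 666 · 1123 · 1185 · 64 ≡ 2664 (mod 2911).
Since 2664 ≠ 1, base 8 is a Fermat witness: 2911 is composite.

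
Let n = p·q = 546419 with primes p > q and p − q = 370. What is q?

Since p = q + 370, we have 546419 = q(q + 370), so q² + 370q − 546419 = 0.
Discriminant: 370² + 4·546419 = 136900 + 2185676 = 2322576; √2322576 = 1524.
q = (−370 + 1524)/2 = 577, and p = q + 370 = 947.
Check: 577 · 947 = 546419.

577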